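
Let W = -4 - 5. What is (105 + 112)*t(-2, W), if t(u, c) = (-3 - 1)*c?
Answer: 7812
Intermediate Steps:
W = -9
t(u, c) = -4*c
(105 + 112)*t(-2, W) = (105 + 112)*(-4*(-9)) = 217*36 = 7812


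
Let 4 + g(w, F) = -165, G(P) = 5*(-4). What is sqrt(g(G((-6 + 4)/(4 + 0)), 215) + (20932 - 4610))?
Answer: sqrt(16153) ≈ 127.09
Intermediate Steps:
G(P) = -20
g(w, F) = -169 (g(w, F) = -4 - 165 = -169)
sqrt(g(G((-6 + 4)/(4 + 0)), 215) + (20932 - 4610)) = sqrt(-169 + (20932 - 4610)) = sqrt(-169 + 16322) = sqrt(16153)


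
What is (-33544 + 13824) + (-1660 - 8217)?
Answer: -29597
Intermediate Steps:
(-33544 + 13824) + (-1660 - 8217) = -19720 - 9877 = -29597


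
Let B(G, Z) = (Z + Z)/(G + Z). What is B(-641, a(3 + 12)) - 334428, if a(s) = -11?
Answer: -109023517/326 ≈ -3.3443e+5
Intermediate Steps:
B(G, Z) = 2*Z/(G + Z) (B(G, Z) = (2*Z)/(G + Z) = 2*Z/(G + Z))
B(-641, a(3 + 12)) - 334428 = 2*(-11)/(-641 - 11) - 334428 = 2*(-11)/(-652) - 334428 = 2*(-11)*(-1/652) - 334428 = 11/326 - 334428 = -109023517/326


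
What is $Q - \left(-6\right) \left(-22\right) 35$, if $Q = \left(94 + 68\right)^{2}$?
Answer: $21624$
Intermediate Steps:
$Q = 26244$ ($Q = 162^{2} = 26244$)
$Q - \left(-6\right) \left(-22\right) 35 = 26244 - \left(-6\right) \left(-22\right) 35 = 26244 - 132 \cdot 35 = 26244 - 4620 = 21624$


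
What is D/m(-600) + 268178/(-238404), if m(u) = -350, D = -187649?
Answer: 797185891/1490025 ≈ 535.01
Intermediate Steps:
D/m(-600) + 268178/(-238404) = -187649/(-350) + 268178/(-238404) = -187649*(-1/350) + 268178*(-1/238404) = 26807/50 - 134089/119202 = 797185891/1490025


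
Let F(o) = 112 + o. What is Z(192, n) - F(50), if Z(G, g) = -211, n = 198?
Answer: -373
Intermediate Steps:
Z(192, n) - F(50) = -211 - (112 + 50) = -211 - 1*162 = -211 - 162 = -373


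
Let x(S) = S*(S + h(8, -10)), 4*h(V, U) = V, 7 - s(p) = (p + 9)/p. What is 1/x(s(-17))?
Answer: 289/16095 ≈ 0.017956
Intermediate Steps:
s(p) = 7 - (9 + p)/p (s(p) = 7 - (p + 9)/p = 7 - (9 + p)/p)
h(V, U) = V/4
x(S) = S*(2 + S) (x(S) = S*(S + (1/4)*8) = S*(S + 2) = S*(2 + S))
1/x(s(-17)) = 1/((6 - 9/(-17))*(2 + (6 - 9/(-17)))) = 1/((6 - 9*(-1/17))*(2 + (6 - 9*(-1/17)))) = 1/((6 + 9/17)*(2 + (6 + 9/17))) = 1/(111*(2 + 111/17)/17) = 1/((111/17)*(145/17)) = 1/(16095/289) = 289/16095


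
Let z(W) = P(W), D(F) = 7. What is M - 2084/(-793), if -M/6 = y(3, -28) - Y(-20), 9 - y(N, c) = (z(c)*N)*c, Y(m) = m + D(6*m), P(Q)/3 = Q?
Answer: 33469856/793 ≈ 42207.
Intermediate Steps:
P(Q) = 3*Q
z(W) = 3*W
Y(m) = 7 + m (Y(m) = m + 7 = 7 + m)
y(N, c) = 9 - 3*N*c² (y(N, c) = 9 - (3*c)*N*c = 9 - 3*N*c*c = 9 - 3*N*c²)
M = 42204 (M = -6*((9 - 3*3*(-28)²) - (7 - 20)) = -6*((9 - 3*3*784) - 1*(-13)) = -6*((9 - 7056) + 13) = -6*(-7047 + 13) = -6*(-7034) = 42204)
M - 2084/(-793) = 42204 - 2084/(-793) = 42204 - 2084*(-1/793) = 42204 + 2084/793 = 33469856/793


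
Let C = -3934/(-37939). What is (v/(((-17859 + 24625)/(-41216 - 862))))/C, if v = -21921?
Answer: 17497311970941/13308722 ≈ 1.3147e+6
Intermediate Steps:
C = 3934/37939 (C = -3934*(-1/37939) = 3934/37939 ≈ 0.10369)
(v/(((-17859 + 24625)/(-41216 - 862))))/C = (-21921*(-41216 - 862)/(-17859 + 24625))/(3934/37939) = -21921/(6766/(-42078))*(37939/3934) = -21921/(6766*(-1/42078))*(37939/3934) = -21921/(-3383/21039)*(37939/3934) = -21921*(-21039/3383)*(37939/3934) = (461195919/3383)*(37939/3934) = 17497311970941/13308722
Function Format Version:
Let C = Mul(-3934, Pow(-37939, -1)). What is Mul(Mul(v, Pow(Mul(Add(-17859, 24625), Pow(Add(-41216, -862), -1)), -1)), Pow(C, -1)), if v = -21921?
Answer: Rational(17497311970941, 13308722) ≈ 1.3147e+6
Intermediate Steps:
C = Rational(3934, 37939) (C = Mul(-3934, Rational(-1, 37939)) = Rational(3934, 37939) ≈ 0.10369)
Mul(Mul(v, Pow(Mul(Add(-17859, 24625), Pow(Add(-41216, -862), -1)), -1)), Pow(C, -1)) = Mul(Mul(-21921, Pow(Mul(Add(-17859, 24625), Pow(Add(-41216, -862), -1)), -1)), Pow(Rational(3934, 37939), -1)) = Mul(Mul(-21921, Pow(Mul(6766, Pow(-42078, -1)), -1)), Rational(37939, 3934)) = Mul(Mul(-21921, Pow(Mul(6766, Rational(-1, 42078)), -1)), Rational(37939, 3934)) = Mul(Mul(-21921, Pow(Rational(-3383, 21039), -1)), Rational(37939, 3934)) = Mul(Mul(-21921, Rational(-21039, 3383)), Rational(37939, 3934)) = Mul(Rational(461195919, 3383), Rational(37939, 3934)) = Rational(17497311970941, 13308722)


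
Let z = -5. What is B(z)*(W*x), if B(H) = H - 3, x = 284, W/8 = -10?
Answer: 181760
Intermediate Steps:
W = -80 (W = 8*(-10) = -80)
B(H) = -3 + H
B(z)*(W*x) = (-3 - 5)*(-80*284) = -8*(-22720) = 181760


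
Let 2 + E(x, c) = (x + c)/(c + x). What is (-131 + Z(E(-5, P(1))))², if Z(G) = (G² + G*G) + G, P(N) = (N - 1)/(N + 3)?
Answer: 16900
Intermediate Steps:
P(N) = (-1 + N)/(3 + N)
E(x, c) = -1 (E(x, c) = -2 + (x + c)/(c + x) = -2 + (c + x)/(c + x) = -2 + 1 = -1)
Z(G) = G + 2*G² (Z(G) = (G² + G²) + G = 2*G² + G = G + 2*G²)
(-131 + Z(E(-5, P(1))))² = (-131 - (1 + 2*(-1)))² = (-131 - (1 - 2))² = (-131 - 1*(-1))² = (-131 + 1)² = (-130)² = 16900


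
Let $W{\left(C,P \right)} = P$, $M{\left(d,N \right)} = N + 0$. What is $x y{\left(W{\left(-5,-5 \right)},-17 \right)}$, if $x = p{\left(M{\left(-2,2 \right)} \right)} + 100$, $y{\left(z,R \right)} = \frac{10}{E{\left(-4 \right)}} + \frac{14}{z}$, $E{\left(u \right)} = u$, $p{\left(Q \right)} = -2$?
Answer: $- \frac{2597}{5} \approx -519.4$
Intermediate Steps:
$M{\left(d,N \right)} = N$
$y{\left(z,R \right)} = - \frac{5}{2} + \frac{14}{z}$ ($y{\left(z,R \right)} = \frac{10}{-4} + \frac{14}{z} = 10 \left(- \frac{1}{4}\right) + \frac{14}{z} = - \frac{5}{2} + \frac{14}{z}$)
$x = 98$ ($x = -2 + 100 = 98$)
$x y{\left(W{\left(-5,-5 \right)},-17 \right)} = 98 \left(- \frac{5}{2} + \frac{14}{-5}\right) = 98 \left(- \frac{5}{2} + 14 \left(- \frac{1}{5}\right)\right) = 98 \left(- \frac{5}{2} - \frac{14}{5}\right) = 98 \left(- \frac{53}{10}\right) = - \frac{2597}{5}$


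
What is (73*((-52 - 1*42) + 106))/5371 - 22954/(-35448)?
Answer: 77169191/95195604 ≈ 0.81064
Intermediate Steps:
(73*((-52 - 1*42) + 106))/5371 - 22954/(-35448) = (73*((-52 - 42) + 106))*(1/5371) - 22954*(-1/35448) = (73*(-94 + 106))*(1/5371) + 11477/17724 = (73*12)*(1/5371) + 11477/17724 = 876*(1/5371) + 11477/17724 = 876/5371 + 11477/17724 = 77169191/95195604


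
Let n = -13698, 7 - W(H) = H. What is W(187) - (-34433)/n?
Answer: -2500073/13698 ≈ -182.51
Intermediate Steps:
W(H) = 7 - H
W(187) - (-34433)/n = (7 - 1*187) - (-34433)/(-13698) = (7 - 187) - (-34433)*(-1)/13698 = -180 - 1*34433/13698 = -180 - 34433/13698 = -2500073/13698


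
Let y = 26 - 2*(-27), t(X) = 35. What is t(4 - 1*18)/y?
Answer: 7/16 ≈ 0.43750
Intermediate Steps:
y = 80 (y = 26 + 54 = 80)
t(4 - 1*18)/y = 35/80 = 35*(1/80) = 7/16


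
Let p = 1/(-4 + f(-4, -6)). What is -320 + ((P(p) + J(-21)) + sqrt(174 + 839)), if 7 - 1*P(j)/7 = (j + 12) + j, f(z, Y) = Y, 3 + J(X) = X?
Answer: -1888/5 + sqrt(1013) ≈ -345.77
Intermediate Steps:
J(X) = -3 + X
p = -1/10 (p = 1/(-4 - 6) = 1/(-10) = -1/10 ≈ -0.10000)
P(j) = -35 - 14*j (P(j) = 49 - 7*((j + 12) + j) = 49 - 7*((12 + j) + j) = 49 - 7*(12 + 2*j) = 49 + (-84 - 14*j) = -35 - 14*j)
-320 + ((P(p) + J(-21)) + sqrt(174 + 839)) = -320 + (((-35 - 14*(-1/10)) + (-3 - 21)) + sqrt(174 + 839)) = -320 + (((-35 + 7/5) - 24) + sqrt(1013)) = -320 + ((-168/5 - 24) + sqrt(1013)) = -320 + (-288/5 + sqrt(1013)) = -1888/5 + sqrt(1013)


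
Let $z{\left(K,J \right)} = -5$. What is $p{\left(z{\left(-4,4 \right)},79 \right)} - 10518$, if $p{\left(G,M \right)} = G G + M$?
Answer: $-10414$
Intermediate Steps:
$p{\left(G,M \right)} = M + G^{2}$ ($p{\left(G,M \right)} = G^{2} + M = M + G^{2}$)
$p{\left(z{\left(-4,4 \right)},79 \right)} - 10518 = \left(79 + \left(-5\right)^{2}\right) - 10518 = \left(79 + 25\right) - 10518 = 104 - 10518 = -10414$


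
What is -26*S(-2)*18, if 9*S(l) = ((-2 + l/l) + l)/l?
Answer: -78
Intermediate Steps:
S(l) = (-1 + l)/(9*l) (S(l) = (((-2 + l/l) + l)/l)/9 = (((-2 + 1) + l)/l)/9 = ((-1 + l)/l)/9 = (-1 + l)/(9*l))
-26*S(-2)*18 = -26*(-1 - 2)/(9*(-2))*18 = -26*(-1)*(-3)/(9*2)*18 = -26*1/6*18 = -13/3*18 = -78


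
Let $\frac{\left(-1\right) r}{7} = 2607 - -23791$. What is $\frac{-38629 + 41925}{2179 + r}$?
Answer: $- \frac{3296}{182607} \approx -0.01805$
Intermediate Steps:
$r = -184786$ ($r = - 7 \left(2607 - -23791\right) = - 7 \left(2607 + 23791\right) = \left(-7\right) 26398 = -184786$)
$\frac{-38629 + 41925}{2179 + r} = \frac{-38629 + 41925}{2179 - 184786} = \frac{3296}{-182607} = 3296 \left(- \frac{1}{182607}\right) = - \frac{3296}{182607}$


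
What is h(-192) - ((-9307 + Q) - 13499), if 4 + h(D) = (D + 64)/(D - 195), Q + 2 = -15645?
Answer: 14879891/387 ≈ 38449.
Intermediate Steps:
Q = -15647 (Q = -2 - 15645 = -15647)
h(D) = -4 + (64 + D)/(-195 + D) (h(D) = -4 + (D + 64)/(D - 195) = -4 + (64 + D)/(-195 + D))
h(-192) - ((-9307 + Q) - 13499) = (844 - 3*(-192))/(-195 - 192) - ((-9307 - 15647) - 13499) = (844 + 576)/(-387) - (-24954 - 13499) = -1/387*1420 - 1*(-38453) = -1420/387 + 38453 = 14879891/387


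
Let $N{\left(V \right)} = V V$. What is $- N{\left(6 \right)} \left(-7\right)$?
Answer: $252$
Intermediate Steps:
$N{\left(V \right)} = V^{2}$
$- N{\left(6 \right)} \left(-7\right) = - 6^{2} \left(-7\right) = \left(-1\right) 36 \left(-7\right) = \left(-36\right) \left(-7\right) = 252$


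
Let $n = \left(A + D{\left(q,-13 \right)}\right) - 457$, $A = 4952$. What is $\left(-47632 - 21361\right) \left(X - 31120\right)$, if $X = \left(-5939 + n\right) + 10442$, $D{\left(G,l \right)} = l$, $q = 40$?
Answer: $1527160055$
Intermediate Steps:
$n = 4482$ ($n = \left(4952 - 13\right) - 457 = 4939 - 457 = 4482$)
$X = 8985$ ($X = \left(-5939 + 4482\right) + 10442 = -1457 + 10442 = 8985$)
$\left(-47632 - 21361\right) \left(X - 31120\right) = \left(-47632 - 21361\right) \left(8985 - 31120\right) = \left(-68993\right) \left(-22135\right) = 1527160055$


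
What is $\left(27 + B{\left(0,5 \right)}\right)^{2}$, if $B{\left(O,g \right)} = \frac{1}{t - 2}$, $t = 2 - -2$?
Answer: $\frac{3025}{4} \approx 756.25$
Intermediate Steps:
$t = 4$ ($t = 2 + 2 = 4$)
$B{\left(O,g \right)} = \frac{1}{2}$ ($B{\left(O,g \right)} = \frac{1}{4 - 2} = \frac{1}{2}$)
$\left(27 + B{\left(0,5 \right)}\right)^{2} = \left(27 + \frac{1}{2}\right)^{2} = \left(\frac{55}{2}\right)^{2} = \frac{3025}{4}$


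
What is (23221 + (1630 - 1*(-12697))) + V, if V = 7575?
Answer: 45123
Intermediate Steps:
(23221 + (1630 - 1*(-12697))) + V = (23221 + (1630 - 1*(-12697))) + 7575 = (23221 + (1630 + 12697)) + 7575 = (23221 + 14327) + 7575 = 37548 + 7575 = 45123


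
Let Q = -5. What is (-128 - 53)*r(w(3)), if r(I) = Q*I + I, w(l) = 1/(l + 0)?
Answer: 724/3 ≈ 241.33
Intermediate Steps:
w(l) = 1/l
r(I) = -4*I (r(I) = -5*I + I = -4*I)
(-128 - 53)*r(w(3)) = (-128 - 53)*(-4/3) = -(-724)/3 = -181*(-4/3) = 724/3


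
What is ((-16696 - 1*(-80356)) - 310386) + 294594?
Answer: 47868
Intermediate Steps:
((-16696 - 1*(-80356)) - 310386) + 294594 = ((-16696 + 80356) - 310386) + 294594 = (63660 - 310386) + 294594 = -246726 + 294594 = 47868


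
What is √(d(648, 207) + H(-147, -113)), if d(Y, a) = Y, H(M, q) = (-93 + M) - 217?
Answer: √191 ≈ 13.820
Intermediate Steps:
H(M, q) = -310 + M
√(d(648, 207) + H(-147, -113)) = √(648 + (-310 - 147)) = √(648 - 457) = √191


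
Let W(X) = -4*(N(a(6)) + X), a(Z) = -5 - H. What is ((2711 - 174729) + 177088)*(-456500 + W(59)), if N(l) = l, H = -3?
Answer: -2315610960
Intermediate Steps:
a(Z) = -2 (a(Z) = -5 - 1*(-3) = -5 + 3 = -2)
W(X) = 8 - 4*X (W(X) = -4*(-2 + X) = 8 - 4*X)
((2711 - 174729) + 177088)*(-456500 + W(59)) = ((2711 - 174729) + 177088)*(-456500 + (8 - 4*59)) = (-172018 + 177088)*(-456500 + (8 - 236)) = 5070*(-456500 - 228) = 5070*(-456728) = -2315610960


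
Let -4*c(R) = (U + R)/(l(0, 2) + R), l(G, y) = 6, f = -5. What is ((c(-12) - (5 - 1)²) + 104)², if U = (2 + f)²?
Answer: 494209/64 ≈ 7722.0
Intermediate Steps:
U = 9 (U = (2 - 5)² = (-3)² = 9)
c(R) = -(9 + R)/(4*(6 + R))
((c(-12) - (5 - 1)²) + 104)² = (((-9 - 1*(-12))/(4*(6 - 12)) - (5 - 1)²) + 104)² = (((¼)*(-9 + 12)/(-6) - 1*4²) + 104)² = (((¼)*(-⅙)*3 - 1*16) + 104)² = ((-⅛ - 16) + 104)² = (-129/8 + 104)² = (703/8)² = 494209/64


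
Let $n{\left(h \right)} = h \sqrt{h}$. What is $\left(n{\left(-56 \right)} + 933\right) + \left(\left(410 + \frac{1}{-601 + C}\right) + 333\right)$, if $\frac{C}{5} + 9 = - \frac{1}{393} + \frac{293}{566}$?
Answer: $\frac{239872304870}{143122033} - 112 i \sqrt{14} \approx 1676.0 - 419.07 i$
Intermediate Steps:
$C = - \frac{9436795}{222438}$ ($C = -45 + 5 \left(- \frac{1}{393} + \frac{293}{566}\right) = -45 + 5 \cdot \frac{114583}{222438} = -45 + \frac{572915}{222438} = - \frac{9436795}{222438} \approx -42.424$)
$n{\left(h \right)} = h^{\frac{3}{2}}$
$\left(n{\left(-56 \right)} + 933\right) + \left(\left(410 + \frac{1}{-601 + C}\right) + 333\right) = \left(\left(-56\right)^{\frac{3}{2}} + 933\right) + \left(\left(410 + \frac{1}{-601 - \frac{9436795}{222438}}\right) + 333\right) = \left(- 112 i \sqrt{14} + 933\right) + \left(\left(410 + \frac{1}{- \frac{143122033}{222438}}\right) + 333\right) = \left(933 - 112 i \sqrt{14}\right) + \left(\left(410 - \frac{222438}{143122033}\right) + 333\right) = \left(933 - 112 i \sqrt{14}\right) + \left(\frac{58679811092}{143122033} + 333\right) = \left(933 - 112 i \sqrt{14}\right) + \frac{106339448081}{143122033} = \frac{239872304870}{143122033} - 112 i \sqrt{14}$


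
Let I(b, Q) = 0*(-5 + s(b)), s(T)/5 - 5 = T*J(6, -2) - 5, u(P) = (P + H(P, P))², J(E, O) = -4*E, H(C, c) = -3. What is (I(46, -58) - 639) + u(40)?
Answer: 730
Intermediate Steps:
u(P) = (-3 + P)² (u(P) = (P - 3)² = (-3 + P)²)
s(T) = -120*T (s(T) = 25 + 5*(T*(-4*6) - 5) = 25 + 5*(T*(-24) - 5) = 25 + 5*(-24*T - 5) = 25 + 5*(-5 - 24*T) = 25 + (-25 - 120*T) = -120*T)
I(b, Q) = 0 (I(b, Q) = 0*(-5 - 120*b) = 0)
(I(46, -58) - 639) + u(40) = (0 - 639) + (-3 + 40)² = -639 + 37² = -639 + 1369 = 730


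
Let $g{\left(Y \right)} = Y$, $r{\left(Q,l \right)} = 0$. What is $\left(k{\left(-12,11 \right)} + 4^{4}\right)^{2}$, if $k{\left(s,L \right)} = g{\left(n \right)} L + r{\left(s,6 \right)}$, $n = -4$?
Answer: $44944$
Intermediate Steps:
$k{\left(s,L \right)} = - 4 L$ ($k{\left(s,L \right)} = - 4 L + 0 = - 4 L$)
$\left(k{\left(-12,11 \right)} + 4^{4}\right)^{2} = \left(\left(-4\right) 11 + 4^{4}\right)^{2} = \left(-44 + 256\right)^{2} = 212^{2} = 44944$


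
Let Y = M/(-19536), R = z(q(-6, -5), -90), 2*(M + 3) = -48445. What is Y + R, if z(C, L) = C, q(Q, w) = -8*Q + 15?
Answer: 2509987/39072 ≈ 64.240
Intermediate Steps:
M = -48451/2 (M = -3 + (½)*(-48445) = -3 - 48445/2 = -48451/2 ≈ -24226.)
q(Q, w) = 15 - 8*Q
R = 63 (R = 15 - 8*(-6) = 15 + 48 = 63)
Y = 48451/39072 (Y = -48451/2/(-19536) = -48451/2*(-1/19536) = 48451/39072 ≈ 1.2400)
Y + R = 48451/39072 + 63 = 2509987/39072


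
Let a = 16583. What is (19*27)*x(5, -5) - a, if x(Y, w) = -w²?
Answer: -29408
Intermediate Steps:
(19*27)*x(5, -5) - a = (19*27)*(-1*(-5)²) - 1*16583 = 513*(-1*25) - 16583 = 513*(-25) - 16583 = -12825 - 16583 = -29408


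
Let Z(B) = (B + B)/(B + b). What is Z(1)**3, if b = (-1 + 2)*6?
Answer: 8/343 ≈ 0.023324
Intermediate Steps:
b = 6 (b = 1*6 = 6)
Z(B) = 2*B/(6 + B) (Z(B) = (B + B)/(B + 6) = (2*B)/(6 + B) = 2*B/(6 + B))
Z(1)**3 = (2*1/(6 + 1))**3 = (2*1/7)**3 = (2*1*(1/7))**3 = (2/7)**3 = 8/343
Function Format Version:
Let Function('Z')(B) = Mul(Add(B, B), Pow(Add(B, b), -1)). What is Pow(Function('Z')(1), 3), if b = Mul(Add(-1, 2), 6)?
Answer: Rational(8, 343) ≈ 0.023324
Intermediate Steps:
b = 6 (b = Mul(1, 6) = 6)
Function('Z')(B) = Mul(2, B, Pow(Add(6, B), -1)) (Function('Z')(B) = Mul(Add(B, B), Pow(Add(B, 6), -1)) = Mul(Mul(2, B), Pow(Add(6, B), -1)) = Mul(2, B, Pow(Add(6, B), -1)))
Pow(Function('Z')(1), 3) = Pow(Mul(2, 1, Pow(Add(6, 1), -1)), 3) = Pow(Mul(2, 1, Pow(7, -1)), 3) = Pow(Mul(2, 1, Rational(1, 7)), 3) = Pow(Rational(2, 7), 3) = Rational(8, 343)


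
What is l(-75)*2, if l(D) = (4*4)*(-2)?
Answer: -64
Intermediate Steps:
l(D) = -32 (l(D) = 16*(-2) = -32)
l(-75)*2 = -32*2 = -64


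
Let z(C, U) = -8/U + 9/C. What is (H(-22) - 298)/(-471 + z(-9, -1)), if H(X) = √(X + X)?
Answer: 149/232 - I*√11/232 ≈ 0.64224 - 0.014296*I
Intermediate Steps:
H(X) = √2*√X (H(X) = √(2*X) = √2*√X)
(H(-22) - 298)/(-471 + z(-9, -1)) = (√2*√(-22) - 298)/(-471 + (-8/(-1) + 9/(-9))) = (√2*(I*√22) - 298)/(-471 + (-8*(-1) + 9*(-⅑))) = (2*I*√11 - 298)/(-471 + (8 - 1)) = (-298 + 2*I*√11)/(-471 + 7) = (-298 + 2*I*√11)/(-464) = (-298 + 2*I*√11)*(-1/464) = 149/232 - I*√11/232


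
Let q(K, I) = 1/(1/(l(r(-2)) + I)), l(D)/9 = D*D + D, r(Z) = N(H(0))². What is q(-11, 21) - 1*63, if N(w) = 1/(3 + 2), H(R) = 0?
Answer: -26016/625 ≈ -41.626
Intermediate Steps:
N(w) = ⅕ (N(w) = 1/5 = ⅕)
r(Z) = 1/25 (r(Z) = (⅕)² = 1/25)
l(D) = 9*D + 9*D² (l(D) = 9*(D*D + D) = 9*(D² + D) = 9*(D + D²) = 9*D + 9*D²)
q(K, I) = 234/625 + I (q(K, I) = 1/(1/(9*(1/25)*(1 + 1/25) + I)) = 1/(1/(9*(1/25)*(26/25) + I)) = 1/(1/(234/625 + I)) = 234/625 + I)
q(-11, 21) - 1*63 = (234/625 + 21) - 1*63 = 13359/625 - 63 = -26016/625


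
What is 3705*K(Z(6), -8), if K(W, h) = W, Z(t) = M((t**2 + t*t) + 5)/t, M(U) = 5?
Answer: 6175/2 ≈ 3087.5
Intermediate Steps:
Z(t) = 5/t
3705*K(Z(6), -8) = 3705*(5/6) = 6175/2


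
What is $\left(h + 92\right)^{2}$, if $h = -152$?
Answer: $3600$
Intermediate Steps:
$\left(h + 92\right)^{2} = \left(-152 + 92\right)^{2} = \left(-60\right)^{2} = 3600$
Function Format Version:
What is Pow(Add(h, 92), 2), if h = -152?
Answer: 3600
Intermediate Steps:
Pow(Add(h, 92), 2) = Pow(Add(-152, 92), 2) = Pow(-60, 2) = 3600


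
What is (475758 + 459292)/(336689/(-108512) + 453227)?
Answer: 20292829120/9836046307 ≈ 2.0631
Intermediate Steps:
(475758 + 459292)/(336689/(-108512) + 453227) = 935050/(336689*(-1/108512) + 453227) = 935050/(-336689/108512 + 453227) = 935050/(49180231535/108512) = 935050*(108512/49180231535) = 20292829120/9836046307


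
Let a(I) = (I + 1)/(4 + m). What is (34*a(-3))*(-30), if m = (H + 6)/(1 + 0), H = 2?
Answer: 170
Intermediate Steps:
m = 8 (m = (2 + 6)/(1 + 0) = 8/1 = 8*1 = 8)
a(I) = 1/12 + I/12 (a(I) = (I + 1)/(4 + 8) = (1 + I)/12 = (1 + I)*(1/12) = 1/12 + I/12)
(34*a(-3))*(-30) = (34*(1/12 + (1/12)*(-3)))*(-30) = (34*(1/12 - ¼))*(-30) = (34*(-⅙))*(-30) = -17/3*(-30) = 170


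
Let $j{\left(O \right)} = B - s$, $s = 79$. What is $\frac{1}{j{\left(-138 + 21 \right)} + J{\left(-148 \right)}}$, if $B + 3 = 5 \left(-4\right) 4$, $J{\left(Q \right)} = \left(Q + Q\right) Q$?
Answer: $\frac{1}{43646} \approx 2.2912 \cdot 10^{-5}$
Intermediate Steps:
$J{\left(Q \right)} = 2 Q^{2}$ ($J{\left(Q \right)} = 2 Q Q = 2 Q^{2}$)
$B = -83$ ($B = -3 + 5 \left(-4\right) 4 = -3 - 80 = -83$)
$j{\left(O \right)} = -162$ ($j{\left(O \right)} = -83 - 79 = -162$)
$\frac{1}{j{\left(-138 + 21 \right)} + J{\left(-148 \right)}} = \frac{1}{-162 + 2 \left(-148\right)^{2}} = \frac{1}{-162 + 2 \cdot 21904} = \frac{1}{-162 + 43808} = \frac{1}{43646}$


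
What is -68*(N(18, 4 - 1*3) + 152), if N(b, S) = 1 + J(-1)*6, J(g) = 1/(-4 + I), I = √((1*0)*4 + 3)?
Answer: -133620/13 + 408*√3/13 ≈ -10224.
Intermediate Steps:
I = √3 (I = √(0*4 + 3) = √(0 + 3) = √3 ≈ 1.7320)
J(g) = 1/(-4 + √3)
N(b, S) = -11/13 - 6*√3/13 (N(b, S) = 1 + (-4/13 - √3/13)*6 = 1 + (-24/13 - 6*√3/13) = -11/13 - 6*√3/13)
-68*(N(18, 4 - 1*3) + 152) = -68*((-11/13 - 6*√3/13) + 152) = -68*(1965/13 - 6*√3/13) = -133620/13 + 408*√3/13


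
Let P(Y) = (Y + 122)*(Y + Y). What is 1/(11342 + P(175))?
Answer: 1/115292 ≈ 8.6736e-6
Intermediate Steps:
P(Y) = 2*Y*(122 + Y) (P(Y) = (122 + Y)*(2*Y) = 2*Y*(122 + Y))
1/(11342 + P(175)) = 1/(11342 + 2*175*(122 + 175)) = 1/(11342 + 2*175*297) = 1/(11342 + 103950) = 1/115292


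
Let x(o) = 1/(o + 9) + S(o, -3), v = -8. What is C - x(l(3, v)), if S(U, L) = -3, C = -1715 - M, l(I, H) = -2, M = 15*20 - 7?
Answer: -14036/7 ≈ -2005.1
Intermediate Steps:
M = 293 (M = 300 - 7 = 293)
C = -2008 (C = -1715 - 1*293 = -1715 - 293 = -2008)
x(o) = -3 + 1/(9 + o) (x(o) = 1/(o + 9) - 3 = 1/(9 + o) - 3 = -3 + 1/(9 + o))
C - x(l(3, v)) = -2008 - (-26 - 3*(-2))/(9 - 2) = -2008 - (-26 + 6)/7 = -2008 - (-20)/7 = -2008 - 1*(-20/7) = -2008 + 20/7 = -14036/7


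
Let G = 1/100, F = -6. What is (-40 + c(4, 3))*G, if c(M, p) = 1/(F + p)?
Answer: -121/300 ≈ -0.40333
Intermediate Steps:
c(M, p) = 1/(-6 + p)
G = 1/100 ≈ 0.010000
(-40 + c(4, 3))*G = (-40 + 1/(-6 + 3))*(1/100) = (-40 + 1/(-3))*(1/100) = (-40 - ⅓)*(1/100) = -121/3*1/100 = -121/300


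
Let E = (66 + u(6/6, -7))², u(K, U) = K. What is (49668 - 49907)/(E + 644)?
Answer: -239/5133 ≈ -0.046561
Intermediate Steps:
E = 4489 (E = (66 + 6/6)² = (66 + 6*(⅙))² = (66 + 1)² = 67² = 4489)
(49668 - 49907)/(E + 644) = (49668 - 49907)/(4489 + 644) = -239/5133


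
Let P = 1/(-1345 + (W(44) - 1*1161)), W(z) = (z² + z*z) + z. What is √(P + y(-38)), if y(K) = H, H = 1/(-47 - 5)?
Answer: I*√6223035/18330 ≈ 0.13609*I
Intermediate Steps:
H = -1/52 (H = 1/(-52) = -1/52 ≈ -0.019231)
y(K) = -1/52
W(z) = z + 2*z² (W(z) = (z² + z²) + z = 2*z² + z = z + 2*z²)
P = 1/1410 (P = 1/(-1345 + (44*(1 + 2*44) - 1*1161)) = 1/(-1345 + (44*(1 + 88) - 1161)) = 1/(-1345 + (44*89 - 1161)) = 1/(-1345 + (3916 - 1161)) = 1/(-1345 + 2755) = 1/1410 ≈ 0.00070922)
√(P + y(-38)) = √(1/1410 - 1/52) = √(-679/36660) = I*√6223035/18330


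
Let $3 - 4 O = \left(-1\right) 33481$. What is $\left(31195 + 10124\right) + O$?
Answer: $49690$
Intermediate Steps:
$O = 8371$ ($O = \frac{3}{4} - \frac{\left(-1\right) 33481}{4} = \frac{3}{4} - - \frac{33481}{4} = \frac{3}{4} + \frac{33481}{4} = 8371$)
$\left(31195 + 10124\right) + O = \left(31195 + 10124\right) + 8371 = 41319 + 8371 = 49690$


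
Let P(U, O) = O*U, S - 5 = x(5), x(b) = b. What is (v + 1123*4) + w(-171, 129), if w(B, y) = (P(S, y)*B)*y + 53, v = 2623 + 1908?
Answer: -28447034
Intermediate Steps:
v = 4531
S = 10 (S = 5 + 5 = 10)
w(B, y) = 53 + 10*B*y**2 (w(B, y) = ((y*10)*B)*y + 53 = ((10*y)*B)*y + 53 = (10*B*y)*y + 53 = 10*B*y**2 + 53 = 53 + 10*B*y**2)
(v + 1123*4) + w(-171, 129) = (4531 + 1123*4) + (53 + 10*(-171)*129**2) = (4531 + 4492) + (53 + 10*(-171)*16641) = 9023 + (53 - 28456110) = 9023 - 28456057 = -28447034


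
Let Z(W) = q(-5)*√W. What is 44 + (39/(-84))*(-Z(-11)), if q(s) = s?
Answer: 44 - 65*I*√11/28 ≈ 44.0 - 7.6993*I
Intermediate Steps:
Z(W) = -5*√W
44 + (39/(-84))*(-Z(-11)) = 44 + (39/(-84))*(-(-5)*√(-11)) = 44 + (39*(-1/84))*(-(-5)*I*√11) = 44 - (-13)*(-5*I*√11)/28 = 44 - 65*I*√11/28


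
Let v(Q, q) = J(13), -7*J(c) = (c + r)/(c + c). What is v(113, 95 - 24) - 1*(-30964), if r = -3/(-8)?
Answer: 45083477/1456 ≈ 30964.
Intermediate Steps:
r = 3/8 (r = -3*(-⅛) = 3/8 ≈ 0.37500)
J(c) = -(3/8 + c)/(14*c) (J(c) = -(c + 3/8)/(7*(c + c)) = -(3/8 + c)/(7*(2*c)) = -(3/8 + c)*1/(2*c)/7 = -(3/8 + c)/(14*c))
v(Q, q) = -107/1456 (v(Q, q) = (1/112)*(-3 - 8*13)/13 = (1/112)*(1/13)*(-3 - 104) = (1/112)*(1/13)*(-107) = -107/1456)
v(113, 95 - 24) - 1*(-30964) = -107/1456 - 1*(-30964) = -107/1456 + 30964 = 45083477/1456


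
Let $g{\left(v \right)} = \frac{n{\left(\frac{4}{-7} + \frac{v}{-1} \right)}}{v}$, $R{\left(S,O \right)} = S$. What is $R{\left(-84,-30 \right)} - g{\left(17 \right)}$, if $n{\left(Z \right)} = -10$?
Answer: $- \frac{1418}{17} \approx -83.412$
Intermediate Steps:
$g{\left(v \right)} = - \frac{10}{v}$
$R{\left(-84,-30 \right)} - g{\left(17 \right)} = -84 - - \frac{10}{17} = -84 + \frac{10}{17} = - \frac{1418}{17}$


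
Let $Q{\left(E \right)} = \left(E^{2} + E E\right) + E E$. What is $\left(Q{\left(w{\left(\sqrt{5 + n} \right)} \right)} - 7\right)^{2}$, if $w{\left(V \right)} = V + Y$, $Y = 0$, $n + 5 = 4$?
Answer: $25$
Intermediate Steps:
$n = -1$ ($n = -5 + 4 = -1$)
$w{\left(V \right)} = V$ ($w{\left(V \right)} = V + 0 = V$)
$Q{\left(E \right)} = 3 E^{2}$ ($Q{\left(E \right)} = \left(E^{2} + E^{2}\right) + E^{2} = 2 E^{2} + E^{2} = 3 E^{2}$)
$\left(Q{\left(w{\left(\sqrt{5 + n} \right)} \right)} - 7\right)^{2} = \left(3 \left(\sqrt{5 - 1}\right)^{2} - 7\right)^{2} = \left(3 \left(\sqrt{4}\right)^{2} - 7\right)^{2} = \left(3 \cdot 2^{2} - 7\right)^{2} = \left(3 \cdot 4 - 7\right)^{2} = \left(12 - 7\right)^{2} = 5^{2} = 25$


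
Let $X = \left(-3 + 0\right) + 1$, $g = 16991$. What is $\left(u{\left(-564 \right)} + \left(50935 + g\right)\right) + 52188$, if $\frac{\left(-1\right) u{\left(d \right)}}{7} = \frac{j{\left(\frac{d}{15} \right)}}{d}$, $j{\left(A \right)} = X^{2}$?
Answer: $\frac{16936081}{141} \approx 1.2011 \cdot 10^{5}$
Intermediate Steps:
$X = -2$ ($X = -3 + 1 = -2$)
$j{\left(A \right)} = 4$ ($j{\left(A \right)} = \left(-2\right)^{2} = 4$)
$u{\left(d \right)} = - \frac{28}{d}$ ($u{\left(d \right)} = - 7 \frac{4}{d} = - \frac{28}{d}$)
$\left(u{\left(-564 \right)} + \left(50935 + g\right)\right) + 52188 = \left(- \frac{28}{-564} + \left(50935 + 16991\right)\right) + 52188 = \left(\left(-28\right) \left(- \frac{1}{564}\right) + 67926\right) + 52188 = \left(\frac{7}{141} + 67926\right) + 52188 = \frac{9577573}{141} + 52188 = \frac{16936081}{141}$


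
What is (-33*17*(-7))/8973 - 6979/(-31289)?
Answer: 61831490/93585399 ≈ 0.66070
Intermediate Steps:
(-33*17*(-7))/8973 - 6979/(-31289) = -561*(-7)*(1/8973) - 6979*(-1/31289) = 3927*(1/8973) + 6979/31289 = 1309/2991 + 6979/31289 = 61831490/93585399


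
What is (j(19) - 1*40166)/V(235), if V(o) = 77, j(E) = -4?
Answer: -40170/77 ≈ -521.69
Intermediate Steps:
(j(19) - 1*40166)/V(235) = (-4 - 1*40166)/77 = (-4 - 40166)*(1/77) = -40170*1/77 = -40170/77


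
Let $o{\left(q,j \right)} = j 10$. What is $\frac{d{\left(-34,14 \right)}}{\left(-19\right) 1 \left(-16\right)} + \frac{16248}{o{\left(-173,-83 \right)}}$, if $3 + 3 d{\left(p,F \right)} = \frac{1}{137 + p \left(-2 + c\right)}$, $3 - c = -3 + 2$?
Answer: $- \frac{255656281}{13057560} \approx -19.579$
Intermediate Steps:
$c = 4$ ($c = 3 - \left(-3 + 2\right) = 3 - -1 = 3 + 1 = 4$)
$d{\left(p,F \right)} = -1 + \frac{1}{3 \left(137 + 2 p\right)}$ ($d{\left(p,F \right)} = -1 + \frac{1}{3 \left(137 + p \left(-2 + 4\right)\right)} = -1 + \frac{1}{3 \left(137 + p 2\right)} = -1 + \frac{1}{3 \left(137 + 2 p\right)}$)
$o{\left(q,j \right)} = 10 j$
$\frac{d{\left(-34,14 \right)}}{\left(-19\right) 1 \left(-16\right)} + \frac{16248}{o{\left(-173,-83 \right)}} = \frac{\frac{2}{3} \frac{1}{137 + 2 \left(-34\right)} \left(-205 - -102\right)}{\left(-19\right) 1 \left(-16\right)} + \frac{16248}{10 \left(-83\right)} = \frac{\frac{2}{3} \frac{1}{137 - 68} \left(-205 + 102\right)}{\left(-19\right) \left(-16\right)} + \frac{16248}{-830} = \frac{\frac{2}{3} \cdot \frac{1}{69} \left(-103\right)}{304} + 16248 \left(- \frac{1}{830}\right) = \frac{2}{3} \cdot \frac{1}{69} \left(-103\right) \frac{1}{304} - \frac{8124}{415} = \left(- \frac{206}{207}\right) \frac{1}{304} - \frac{8124}{415} = - \frac{103}{31464} - \frac{8124}{415} = - \frac{255656281}{13057560}$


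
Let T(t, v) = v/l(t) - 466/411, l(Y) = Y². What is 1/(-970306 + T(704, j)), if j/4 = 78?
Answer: -25462272/24706224148835 ≈ -1.0306e-6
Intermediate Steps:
j = 312 (j = 4*78 = 312)
T(t, v) = -466/411 + v/t² (T(t, v) = v/(t²) - 466/411 = v/t² - 466*1/411 = v/t² - 466/411 = -466/411 + v/t²)
1/(-970306 + T(704, j)) = 1/(-970306 + (-466/411 + 312/704²)) = 1/(-970306 + (-466/411 + 312*(1/495616))) = 1/(-970306 + (-466/411 + 39/61952)) = 1/(-970306 - 28853603/25462272) = 1/(-24706224148835/25462272) = -25462272/24706224148835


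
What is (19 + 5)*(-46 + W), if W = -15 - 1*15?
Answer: -1824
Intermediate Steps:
W = -30 (W = -15 - 15 = -30)
(19 + 5)*(-46 + W) = (19 + 5)*(-46 - 30) = 24*(-76) = -1824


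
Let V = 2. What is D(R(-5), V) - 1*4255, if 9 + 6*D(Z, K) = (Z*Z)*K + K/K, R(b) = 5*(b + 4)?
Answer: -4248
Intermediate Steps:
R(b) = 20 + 5*b (R(b) = 5*(4 + b) = 20 + 5*b)
D(Z, K) = -4/3 + K*Z**2/6 (D(Z, K) = -3/2 + ((Z*Z)*K + K/K)/6 = -3/2 + (Z**2*K + 1)/6 = -3/2 + (K*Z**2 + 1)/6 = -3/2 + (1 + K*Z**2)/6 = -3/2 + (1/6 + K*Z**2/6) = -4/3 + K*Z**2/6)
D(R(-5), V) - 1*4255 = (-4/3 + (1/6)*2*(20 + 5*(-5))**2) - 1*4255 = (-4/3 + (1/6)*2*(20 - 25)**2) - 4255 = (-4/3 + (1/6)*2*(-5)**2) - 4255 = (-4/3 + (1/6)*2*25) - 4255 = (-4/3 + 25/3) - 4255 = 7 - 4255 = -4248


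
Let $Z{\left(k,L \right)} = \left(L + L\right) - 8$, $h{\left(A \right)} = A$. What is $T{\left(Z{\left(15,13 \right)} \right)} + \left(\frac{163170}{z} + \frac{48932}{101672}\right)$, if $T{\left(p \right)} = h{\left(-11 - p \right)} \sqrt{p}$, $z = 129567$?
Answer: $\frac{1910816057}{1097778002} - 87 \sqrt{2} \approx -121.3$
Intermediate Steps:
$Z{\left(k,L \right)} = -8 + 2 L$ ($Z{\left(k,L \right)} = 2 L - 8 = -8 + 2 L$)
$T{\left(p \right)} = \sqrt{p} \left(-11 - p\right)$ ($T{\left(p \right)} = \left(-11 - p\right) \sqrt{p} = \sqrt{p} \left(-11 - p\right)$)
$T{\left(Z{\left(15,13 \right)} \right)} + \left(\frac{163170}{z} + \frac{48932}{101672}\right) = \sqrt{-8 + 2 \cdot 13} \left(-11 - \left(-8 + 2 \cdot 13\right)\right) + \left(\frac{163170}{129567} + \frac{48932}{101672}\right) = \sqrt{-8 + 26} \left(-11 - \left(-8 + 26\right)\right) + \left(163170 \cdot \frac{1}{129567} + 48932 \cdot \frac{1}{101672}\right) = \sqrt{18} \left(-11 - 18\right) + \left(\frac{54390}{43189} + \frac{12233}{25418}\right) = 3 \sqrt{2} \left(-11 - 18\right) + \frac{1910816057}{1097778002} = 3 \sqrt{2} \left(-29\right) + \frac{1910816057}{1097778002} = - 87 \sqrt{2} + \frac{1910816057}{1097778002} = \frac{1910816057}{1097778002} - 87 \sqrt{2}$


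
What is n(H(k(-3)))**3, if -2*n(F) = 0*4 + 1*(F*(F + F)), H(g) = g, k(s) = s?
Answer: -729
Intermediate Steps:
n(F) = -F**2 (n(F) = -(0*4 + 1*(F*(F + F)))/2 = -(0 + 1*(F*(2*F)))/2 = -(0 + 1*(2*F**2))/2 = -(0 + 2*F**2)/2 = -F**2)
n(H(k(-3)))**3 = (-1*(-3)**2)**3 = (-1*9)**3 = (-9)**3 = -729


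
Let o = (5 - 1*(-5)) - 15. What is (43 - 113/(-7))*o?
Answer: -2070/7 ≈ -295.71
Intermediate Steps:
o = -5 (o = (5 + 5) - 15 = 10 - 15 = -5)
(43 - 113/(-7))*o = (43 - 113/(-7))*(-5) = (43 - 113*(-⅐))*(-5) = (43 + 113/7)*(-5) = (414/7)*(-5) = -2070/7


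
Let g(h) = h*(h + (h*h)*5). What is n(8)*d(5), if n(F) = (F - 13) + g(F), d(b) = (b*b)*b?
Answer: 327375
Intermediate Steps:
d(b) = b**3 (d(b) = b**2*b = b**3)
g(h) = h*(h + 5*h**2) (g(h) = h*(h + h**2*5) = h*(h + 5*h**2))
n(F) = -13 + F + F**2*(1 + 5*F) (n(F) = (F - 13) + F**2*(1 + 5*F) = (-13 + F) + F**2*(1 + 5*F) = -13 + F + F**2*(1 + 5*F))
n(8)*d(5) = (-13 + 8 + 8**2*(1 + 5*8))*5**3 = (-13 + 8 + 64*(1 + 40))*125 = (-13 + 8 + 64*41)*125 = (-13 + 8 + 2624)*125 = 2619*125 = 327375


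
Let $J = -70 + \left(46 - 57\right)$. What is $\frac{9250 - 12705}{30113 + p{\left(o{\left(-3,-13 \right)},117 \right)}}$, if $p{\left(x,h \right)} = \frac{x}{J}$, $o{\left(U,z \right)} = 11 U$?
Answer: $- \frac{93285}{813062} \approx -0.11473$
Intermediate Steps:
$J = -81$ ($J = -70 + \left(46 - 57\right) = -70 - 11 = -81$)
$p{\left(x,h \right)} = - \frac{x}{81}$ ($p{\left(x,h \right)} = \frac{x}{-81} = x \left(- \frac{1}{81}\right) = - \frac{x}{81}$)
$\frac{9250 - 12705}{30113 + p{\left(o{\left(-3,-13 \right)},117 \right)}} = \frac{9250 - 12705}{30113 - \frac{11 \left(-3\right)}{81}} = - \frac{3455}{30113 - - \frac{11}{27}} = - \frac{3455}{30113 + \frac{11}{27}} = - \frac{3455}{\frac{813062}{27}} = \left(-3455\right) \frac{27}{813062} = - \frac{93285}{813062}$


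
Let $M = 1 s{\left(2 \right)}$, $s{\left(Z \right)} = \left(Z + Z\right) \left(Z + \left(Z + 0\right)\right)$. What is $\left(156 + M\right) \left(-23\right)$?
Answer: $-3956$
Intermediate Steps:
$s{\left(Z \right)} = 4 Z^{2}$ ($s{\left(Z \right)} = 2 Z \left(Z + Z\right) = 2 Z 2 Z = 4 Z^{2}$)
$M = 16$ ($M = 1 \cdot 4 \cdot 2^{2} = 1 \cdot 4 \cdot 4 = 1 \cdot 16 = 16$)
$\left(156 + M\right) \left(-23\right) = \left(156 + 16\right) \left(-23\right) = 172 \left(-23\right) = -3956$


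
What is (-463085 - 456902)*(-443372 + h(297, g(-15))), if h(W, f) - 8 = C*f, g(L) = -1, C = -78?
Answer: 407817357282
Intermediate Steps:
h(W, f) = 8 - 78*f
(-463085 - 456902)*(-443372 + h(297, g(-15))) = (-463085 - 456902)*(-443372 + (8 - 78*(-1))) = -919987*(-443372 + (8 + 78)) = -919987*(-443372 + 86) = -919987*(-443286) = 407817357282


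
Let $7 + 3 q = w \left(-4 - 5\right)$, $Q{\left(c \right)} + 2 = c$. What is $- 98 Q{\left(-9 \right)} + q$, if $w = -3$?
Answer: $\frac{3254}{3} \approx 1084.7$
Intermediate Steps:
$Q{\left(c \right)} = -2 + c$
$q = \frac{20}{3}$ ($q = - \frac{7}{3} + \frac{\left(-3\right) \left(-4 - 5\right)}{3} = - \frac{7}{3} + \frac{\left(-3\right) \left(-9\right)}{3} = - \frac{7}{3} + \frac{1}{3} \cdot 27 = - \frac{7}{3} + 9 = \frac{20}{3} \approx 6.6667$)
$- 98 Q{\left(-9 \right)} + q = - 98 \left(-2 - 9\right) + \frac{20}{3} = \left(-98\right) \left(-11\right) + \frac{20}{3} = 1078 + \frac{20}{3} = \frac{3254}{3}$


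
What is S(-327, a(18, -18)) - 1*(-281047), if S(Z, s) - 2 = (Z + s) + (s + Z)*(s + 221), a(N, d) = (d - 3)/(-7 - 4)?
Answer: 25199241/121 ≈ 2.0826e+5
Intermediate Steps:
a(N, d) = 3/11 - d/11 (a(N, d) = (-3 + d)/(-11) = (-3 + d)*(-1/11) = 3/11 - d/11)
S(Z, s) = 2 + Z + s + (221 + s)*(Z + s) (S(Z, s) = 2 + ((Z + s) + (s + Z)*(s + 221)) = 2 + ((Z + s) + (Z + s)*(221 + s)) = 2 + ((Z + s) + (221 + s)*(Z + s)) = 2 + (Z + s + (221 + s)*(Z + s)) = 2 + Z + s + (221 + s)*(Z + s))
S(-327, a(18, -18)) - 1*(-281047) = (2 + (3/11 - 1/11*(-18))**2 + 222*(-327) + 222*(3/11 - 1/11*(-18)) - 327*(3/11 - 1/11*(-18))) - 1*(-281047) = (2 + (3/11 + 18/11)**2 - 72594 + 222*(3/11 + 18/11) - 327*(3/11 + 18/11)) + 281047 = (2 + (21/11)**2 - 72594 + 222*(21/11) - 327*21/11) + 281047 = (2 + 441/121 - 72594 + 4662/11 - 6867/11) + 281047 = -8807446/121 + 281047 = 25199241/121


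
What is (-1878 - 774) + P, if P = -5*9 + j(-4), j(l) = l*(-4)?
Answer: -2681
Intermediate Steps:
j(l) = -4*l
P = -29 (P = -5*9 - 4*(-4) = -45 + 16 = -29)
(-1878 - 774) + P = (-1878 - 774) - 29 = -2652 - 29 = -2681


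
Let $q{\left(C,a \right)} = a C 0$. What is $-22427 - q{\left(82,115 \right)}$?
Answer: $-22427$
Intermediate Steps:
$q{\left(C,a \right)} = 0$ ($q{\left(C,a \right)} = C a 0 = 0$)
$-22427 - q{\left(82,115 \right)} = -22427 - 0 = -22427 + 0 = -22427$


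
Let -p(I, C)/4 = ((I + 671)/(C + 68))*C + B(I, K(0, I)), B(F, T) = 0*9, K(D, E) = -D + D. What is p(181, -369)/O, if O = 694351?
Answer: -1257552/208999651 ≈ -0.0060170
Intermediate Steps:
K(D, E) = 0
B(F, T) = 0
p(I, C) = -4*C*(671 + I)/(68 + C) (p(I, C) = -4*(((I + 671)/(C + 68))*C + 0) = -4*(((671 + I)/(68 + C))*C + 0) = -4*(C*(671 + I)/(68 + C) + 0) = -4*C*(671 + I)/(68 + C))
p(181, -369)/O = (4*(-369)*(-671 - 1*181)/(68 - 369))/694351 = (4*(-369)*(-671 - 181)/(-301))*(1/694351) = (4*(-369)*(-1/301)*(-852))*(1/694351) = -1257552/301*1/694351 = -1257552/208999651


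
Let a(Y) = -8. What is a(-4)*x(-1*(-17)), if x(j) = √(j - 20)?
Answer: -8*I*√3 ≈ -13.856*I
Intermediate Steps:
x(j) = √(-20 + j)
a(-4)*x(-1*(-17)) = -8*√(-20 - 1*(-17)) = -8*√(-20 + 17) = -8*I*√3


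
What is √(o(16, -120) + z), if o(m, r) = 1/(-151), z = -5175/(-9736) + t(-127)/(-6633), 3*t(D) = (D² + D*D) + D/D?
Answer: I*√2895562438139985218/1625235348 ≈ 1.047*I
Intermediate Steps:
t(D) = ⅓ + 2*D²/3 (t(D) = ((D² + D*D) + D/D)/3 = ((D² + D²) + 1)/3 = (2*D² + 1)/3 = (1 + 2*D²)/3 = ⅓ + 2*D²/3)
z = -70365433/64578888 (z = -5175/(-9736) + (⅓ + (⅔)*(-127)²)/(-6633) = -5175*(-1/9736) + (⅓ + (⅔)*16129)*(-1/6633) = 5175/9736 + (⅓ + 32258/3)*(-1/6633) = 5175/9736 + 10753*(-1/6633) = 5175/9736 - 10753/6633 = -70365433/64578888 ≈ -1.0896)
o(m, r) = -1/151
√(o(16, -120) + z) = √(-1/151 - 70365433/64578888) = √(-10689759271/9751412088) = I*√2895562438139985218/1625235348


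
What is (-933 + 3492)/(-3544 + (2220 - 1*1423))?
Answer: -2559/2747 ≈ -0.93156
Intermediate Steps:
(-933 + 3492)/(-3544 + (2220 - 1*1423)) = 2559/(-3544 + (2220 - 1423)) = 2559/(-3544 + 797) = 2559/(-2747) = 2559*(-1/2747) = -2559/2747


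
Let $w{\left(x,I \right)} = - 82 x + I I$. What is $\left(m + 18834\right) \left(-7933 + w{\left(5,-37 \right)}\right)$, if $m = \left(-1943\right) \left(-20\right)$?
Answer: $-402357956$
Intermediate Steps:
$w{\left(x,I \right)} = I^{2} - 82 x$ ($w{\left(x,I \right)} = - 82 x + I^{2} = I^{2} - 82 x$)
$m = 38860$
$\left(m + 18834\right) \left(-7933 + w{\left(5,-37 \right)}\right) = \left(38860 + 18834\right) \left(-7933 + \left(\left(-37\right)^{2} - 410\right)\right) = 57694 \left(-7933 + \left(1369 - 410\right)\right) = 57694 \left(-7933 + 959\right) = 57694 \left(-6974\right) = -402357956$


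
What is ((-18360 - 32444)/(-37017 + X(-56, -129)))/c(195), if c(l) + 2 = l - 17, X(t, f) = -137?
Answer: 977/125752 ≈ 0.0077693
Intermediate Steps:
c(l) = -19 + l (c(l) = -2 + (l - 17) = -2 + (-17 + l) = -19 + l)
((-18360 - 32444)/(-37017 + X(-56, -129)))/c(195) = ((-18360 - 32444)/(-37017 - 137))/(-19 + 195) = -50804/(-37154)/176 = -50804*(-1/37154)*(1/176) = (1954/1429)*(1/176) = 977/125752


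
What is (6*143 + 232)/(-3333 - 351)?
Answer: -545/1842 ≈ -0.29587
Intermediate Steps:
(6*143 + 232)/(-3333 - 351) = (858 + 232)/(-3684) = 1090*(-1/3684) = -545/1842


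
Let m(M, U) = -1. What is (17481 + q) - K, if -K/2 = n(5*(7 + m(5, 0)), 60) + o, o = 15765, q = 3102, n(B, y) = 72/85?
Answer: 4429749/85 ≈ 52115.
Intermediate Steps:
n(B, y) = 72/85 (n(B, y) = 72*(1/85) = 72/85)
K = -2680194/85 (K = -2*(72/85 + 15765) = -2*1340097/85 = -2680194/85 ≈ -31532.)
(17481 + q) - K = (17481 + 3102) - 1*(-2680194/85) = 20583 + 2680194/85 = 4429749/85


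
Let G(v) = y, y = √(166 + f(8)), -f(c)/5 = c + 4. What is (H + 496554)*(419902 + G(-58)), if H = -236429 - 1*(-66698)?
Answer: 137233631346 + 326823*√106 ≈ 1.3724e+11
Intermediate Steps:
f(c) = -20 - 5*c (f(c) = -5*(c + 4) = -5*(4 + c) = -20 - 5*c)
H = -169731 (H = -236429 + 66698 = -169731)
y = √106 (y = √(166 + (-20 - 5*8)) = √(166 + (-20 - 40)) = √(166 - 60) = √106 ≈ 10.296)
G(v) = √106
(H + 496554)*(419902 + G(-58)) = (-169731 + 496554)*(419902 + √106) = 326823*(419902 + √106) = 137233631346 + 326823*√106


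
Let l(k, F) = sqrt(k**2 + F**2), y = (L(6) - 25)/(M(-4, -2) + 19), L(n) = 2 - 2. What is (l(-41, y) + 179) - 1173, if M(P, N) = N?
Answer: -994 + sqrt(486434)/17 ≈ -952.97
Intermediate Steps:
L(n) = 0
y = -25/17 (y = (0 - 25)/(-2 + 19) = -25/17 ≈ -1.4706)
l(k, F) = sqrt(F**2 + k**2)
(l(-41, y) + 179) - 1173 = (sqrt((-25/17)**2 + (-41)**2) + 179) - 1173 = (sqrt(625/289 + 1681) + 179) - 1173 = (sqrt(486434/289) + 179) - 1173 = (sqrt(486434)/17 + 179) - 1173 = (179 + sqrt(486434)/17) - 1173 = -994 + sqrt(486434)/17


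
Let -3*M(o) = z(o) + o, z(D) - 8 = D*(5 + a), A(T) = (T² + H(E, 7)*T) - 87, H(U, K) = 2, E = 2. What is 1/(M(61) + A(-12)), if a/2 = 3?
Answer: -3/641 ≈ -0.0046802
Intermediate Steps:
a = 6 (a = 2*3 = 6)
A(T) = -87 + T² + 2*T (A(T) = (T² + 2*T) - 87 = -87 + T² + 2*T)
z(D) = 8 + 11*D (z(D) = 8 + D*(5 + 6) = 8 + D*11 = 8 + 11*D)
M(o) = -8/3 - 4*o (M(o) = -((8 + 11*o) + o)/3 = -(8 + 12*o)/3 = -8/3 - 4*o)
1/(M(61) + A(-12)) = 1/((-8/3 - 4*61) + (-87 + (-12)² + 2*(-12))) = 1/((-8/3 - 244) + (-87 + 144 - 24)) = 1/(-740/3 + 33) = 1/(-641/3) = -3/641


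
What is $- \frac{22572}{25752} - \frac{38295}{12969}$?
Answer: $- \frac{11841751}{3092386} \approx -3.8293$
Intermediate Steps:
$- \frac{22572}{25752} - \frac{38295}{12969} = \left(-22572\right) \frac{1}{25752} - \frac{4255}{1441} = - \frac{1881}{2146} - \frac{4255}{1441} = - \frac{11841751}{3092386}$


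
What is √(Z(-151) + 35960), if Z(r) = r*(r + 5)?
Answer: √58006 ≈ 240.84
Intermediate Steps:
Z(r) = r*(5 + r)
√(Z(-151) + 35960) = √(-151*(5 - 151) + 35960) = √(-151*(-146) + 35960) = √(22046 + 35960) = √58006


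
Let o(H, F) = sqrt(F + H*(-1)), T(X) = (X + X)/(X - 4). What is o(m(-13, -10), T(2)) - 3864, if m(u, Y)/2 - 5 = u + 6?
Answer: -3864 + sqrt(2) ≈ -3862.6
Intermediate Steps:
m(u, Y) = 22 + 2*u (m(u, Y) = 10 + 2*(u + 6) = 10 + 2*(6 + u) = 10 + (12 + 2*u) = 22 + 2*u)
T(X) = 2*X/(-4 + X) (T(X) = (2*X)/(-4 + X) = 2*X/(-4 + X))
o(H, F) = sqrt(F - H)
o(m(-13, -10), T(2)) - 3864 = sqrt(2*2/(-4 + 2) - (22 + 2*(-13))) - 3864 = sqrt(2*2/(-2) - (22 - 26)) - 3864 = sqrt(2*2*(-1/2) - 1*(-4)) - 3864 = sqrt(-2 + 4) - 3864 = sqrt(2) - 3864 = -3864 + sqrt(2)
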